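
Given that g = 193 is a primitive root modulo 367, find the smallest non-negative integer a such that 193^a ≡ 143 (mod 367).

Baby-step giant-step with m = ceil(sqrt(366)) = 20.
Baby table (193^j mod 367 for j=0..19):
  0:1  1:193  2:182  3:261  4:94  5:159  6:226  7:312
  8:28  9:266  10:325  11:335  12:63  13:48  14:89  15:295
  16:50  17:108  18:292  19:205
Giant step factor: 193^(-20) ≡ 31 (mod 367).
Scan 143·31^i mod 367 for i = 0, 1, …:
  i=0: 143   i=1: 29   i=2: 165   i=3: 344
  i=4: 21   i=5: 284   i=6: 363   i=7: 243
  i=8: 193
Match at i=8, j=1: a = 8·20 + 1 = 161.

161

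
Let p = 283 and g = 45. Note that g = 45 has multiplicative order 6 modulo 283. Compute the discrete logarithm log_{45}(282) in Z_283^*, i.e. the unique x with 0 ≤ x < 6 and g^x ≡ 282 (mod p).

3

Successive powers of 45 modulo 283:
  45^0=1  45^1=45  45^2=44  45^3=282
So 45^3 ≡ 282 (mod 283), giving x = 3.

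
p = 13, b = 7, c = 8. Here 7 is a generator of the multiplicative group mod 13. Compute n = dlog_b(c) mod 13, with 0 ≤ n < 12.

9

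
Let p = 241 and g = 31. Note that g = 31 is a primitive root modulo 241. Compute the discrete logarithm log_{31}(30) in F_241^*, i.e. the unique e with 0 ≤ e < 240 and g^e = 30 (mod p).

210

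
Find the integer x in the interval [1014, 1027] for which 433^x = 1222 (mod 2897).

1016

Compute 433^1014 mod 2897 = 2860, then multiply by 433 repeatedly:
  433^1014=2860  433^1015=1361  433^1016=1222
Found 1222 at exponent 1016.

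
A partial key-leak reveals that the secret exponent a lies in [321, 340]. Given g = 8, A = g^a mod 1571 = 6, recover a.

335

Compute 8^321 mod 1571 = 670, then multiply by 8 repeatedly:
  8^321=670  8^322=647  8^323=463  8^324=562  8^325=1354
  8^326=1406  8^327=251  8^328=437  8^329=354  8^330=1261
  8^331=662  8^332=583  8^333=1522  8^334=1179  8^335=6
Found 6 at exponent 335.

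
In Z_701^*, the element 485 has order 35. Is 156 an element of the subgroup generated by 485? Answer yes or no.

no

156 ∈ ⟨485⟩ iff 156^35 ≡ 1 (mod 701), since |⟨485⟩| = 35.
156^35 mod 701 = 608.
Since 608 ≠ 1, 156 does not lie in the subgroup.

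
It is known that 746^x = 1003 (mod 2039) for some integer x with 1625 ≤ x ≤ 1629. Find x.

1626

Compute 746^1625 mod 2039 = 343, then multiply by 746 repeatedly:
  746^1625=343  746^1626=1003
Found 1003 at exponent 1626.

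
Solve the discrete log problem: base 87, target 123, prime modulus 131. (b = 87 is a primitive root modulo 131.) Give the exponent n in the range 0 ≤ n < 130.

46

Baby-step giant-step with m = ceil(sqrt(130)) = 12.
Baby table (87^j mod 131 for j=0..11):
  0:1  1:87  2:102  3:97  4:55  5:69  6:108  7:95
  8:12  9:127  10:45  11:116
Giant step factor: 87^(-12) ≡ 105 (mod 131).
Scan 123·105^i mod 131 for i = 0, 1, …:
  i=0: 123   i=1: 77   i=2: 94   i=3: 45
Match at i=3, j=10: n = 3·12 + 10 = 46.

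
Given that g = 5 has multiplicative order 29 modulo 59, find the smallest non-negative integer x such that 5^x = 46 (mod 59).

22

Successive powers of 5 modulo 59:
  5^0=1  5^1=5  5^2=25  5^3=7  5^4=35  5^5=57
  5^6=49  5^7=9  5^8=45  5^9=48  5^10=4  5^11=20
  5^12=41  5^13=28  5^14=22  5^15=51  5^16=19  5^17=36
  5^18=3  5^19=15  5^20=16  5^21=21  5^22=46
So 5^22 ≡ 46 (mod 59), giving x = 22.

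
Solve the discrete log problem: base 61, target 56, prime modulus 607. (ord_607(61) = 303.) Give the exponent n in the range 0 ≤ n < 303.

114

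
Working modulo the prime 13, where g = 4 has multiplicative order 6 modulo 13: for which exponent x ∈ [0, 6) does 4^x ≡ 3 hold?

2

Successive powers of 4 modulo 13:
  4^0=1  4^1=4  4^2=3
So 4^2 ≡ 3 (mod 13), giving x = 2.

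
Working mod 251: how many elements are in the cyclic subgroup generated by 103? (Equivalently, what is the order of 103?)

125

The order of 103 must divide p − 1 = 250 = 2 · 5^3.
Divisors: 1, 2, 5, 10, 25, 50, 125, 250.
Check each in increasing order: 103^1 ≡ 103;  103^2 ≡ 67;  103^5 ≡ 25;  103^10 ≡ 123;  103^25 ≡ 219;  103^50 ≡ 20;  103^125 ≡ 1.
Smallest exponent giving 1 is 125.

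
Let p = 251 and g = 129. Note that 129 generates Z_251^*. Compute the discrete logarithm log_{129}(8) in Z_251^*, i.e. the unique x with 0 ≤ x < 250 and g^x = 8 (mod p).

Baby-step giant-step with m = ceil(sqrt(250)) = 16.
Baby table (129^j mod 251 for j=0..15):
  0:1  1:129  2:75  3:137  4:103  5:235  6:195  7:55
  8:67  9:109  10:5  11:143  12:124  13:183  14:13  15:171
Giant step factor: 129^(-16) ≡ 225 (mod 251).
Scan 8·225^i mod 251 for i = 0, 1, …:
  i=0: 8   i=1: 43   i=2: 137
Match at i=2, j=3: x = 2·16 + 3 = 35.

35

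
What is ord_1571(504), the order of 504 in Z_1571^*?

1570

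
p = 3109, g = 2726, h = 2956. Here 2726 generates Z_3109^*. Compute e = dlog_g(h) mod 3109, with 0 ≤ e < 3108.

Baby-step giant-step with m = ceil(sqrt(3108)) = 56.
Baby table (2726^j mod 3109 for j=0..55):
  0:1  1:2726  2:566  3:852  4:129  5:337  6:1507  7:1093
  8:1096  9:3056  10:1645  11:1092  12:1479  13:2490  14:793  15:963
  16:1142  17:983  18:2809  19:2976  20:1195  21:2447  22:1717  23:1497
  24:1814  25:1654  26:754  27:355  28:831  29:1954  30:887  31:2269
  32:1493  33:237  34:2499  35:455  36:2948  37:2592  38:2144  39:2733
  40:994  41:1705  42:2984  43:1240  44:757  45:2315  46:2529  47:1401
  48:1274  49:171  50:2905  51:407  52:2678  53:296  54:1665  55:2759
Giant step factor: 2726^(-56) ≡ 2381 (mod 3109).
Scan 2956·2381^i mod 3109 for i = 0, 1, …:
  i=0: 2956   i=1: 2569   i=2: 1386   i=3: 1417
  i=4: 612   i=5: 2160   i=6: 674   i=7: 550
  i=8: 661   i=9: 687     …   i=16: 1249
  i=17: 1665
Match at i=17, j=54: e = 17·56 + 54 = 1006.

1006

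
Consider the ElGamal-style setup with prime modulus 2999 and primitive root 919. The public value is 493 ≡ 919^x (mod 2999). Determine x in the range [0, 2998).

1790

Baby-step giant-step with m = ceil(sqrt(2998)) = 55.
Baby table (919^j mod 2999 for j=0..54):
  0:1  1:919  2:1842  3:1362  4:1095  5:1640  6:1662  7:887
  8:2424  9:2398  10:2496  11:2588  12:165  13:1685  14:1031  15:2804
  16:735  17:690  18:1321  19:2403  20:1093  21:2801  22:977  23:1162
  24:234  25:2117  26:2171  27:814  28:1315  29:2887  30:2037  31:627
  32:405  33:319  34:2258  35:2793  36:2622  37:1421  38:1334  39:2354
  40:1047  41:2513  42:217  43:1489  44:847  45:1652  46:694  47:1998
  48:774  49:543  50:1183  51:1539  52:1812  53:783  54:2816
Giant step factor: 919^(-55) ≡ 1699 (mod 2999).
Scan 493·1699^i mod 2999 for i = 0, 1, …:
  i=0: 493   i=1: 886   i=2: 2815   i=3: 2279
  i=4: 312   i=5: 2264   i=6: 1818   i=7: 2811
  i=8: 1481   i=9: 58     …   i=31: 2220
  i=32: 2037
Match at i=32, j=30: x = 32·55 + 30 = 1790.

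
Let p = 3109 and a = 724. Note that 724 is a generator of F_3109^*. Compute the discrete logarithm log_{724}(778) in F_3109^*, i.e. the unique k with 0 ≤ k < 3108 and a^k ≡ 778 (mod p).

Baby-step giant-step with m = ceil(sqrt(3108)) = 56.
Baby table (724^j mod 3109 for j=0..55):
  0:1  1:724  2:1864  3:230  4:1743  5:2787  6:47  7:2938
  8:556  9:1483  10:1087  11:411  12:2209  13:1290  14:1260  15:1303
  16:1345  17:663  18:1226  19:1559  20:149  21:2170  22:1035  23:71
  24:1660  25:1766  26:785  27:2502  28:2010  29:228  30:295  31:2168
  32:2696  33:2561  34:1200  35:1389  36:1429  37:2408  38:2352  39:2225
  40:438  41:3103  42:1874  43:1252  44:1729  45:1978  46:1932  47:2827
  48:1026  49:2882  50:429  51:2805  52:643  53:2291  54:1587  55:1767
Giant step factor: 724^(-56) ≡ 2699 (mod 3109).
Scan 778·2699^i mod 3109 for i = 0, 1, …:
  i=0: 778   i=1: 1247   i=2: 1715   i=3: 2593
  i=4: 148   i=5: 1500   i=6: 582   i=7: 773
  i=8: 188   i=9: 645     …   i=26: 993
  i=27: 149
Match at i=27, j=20: k = 27·56 + 20 = 1532.

1532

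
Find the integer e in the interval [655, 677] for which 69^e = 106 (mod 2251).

675

Compute 69^655 mod 2251 = 1435, then multiply by 69 repeatedly:
  69^655=1435  69^656=2222  69^657=250  69^658=1493  69^659=1722
  69^660=1766  69^661=300  69^662=441  69^663=1166  69^664=1669
  69^665=360  69^666=79  69^667=949  69^668=202  69^669=432
  69^670=545  69^671=1589  69^672=1593  69^673=1869  69^674=654
  69^675=106
Found 106 at exponent 675.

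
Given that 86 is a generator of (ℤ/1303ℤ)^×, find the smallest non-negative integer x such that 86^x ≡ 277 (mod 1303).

Baby-step giant-step with m = ceil(sqrt(1302)) = 37.
Baby table (86^j mod 1303 for j=0..36):
  0:1  1:86  2:881  3:192  4:876  5:1065  6:380  7:105
  8:1212  9:1295  10:615  11:770  12:1070  13:810  14:601  15:869
  16:463  17:728  18:64  19:292  20:355  21:561  22:35  23:404
  24:866  25:205  26:691  27:791  28:270  29:1069  30:724  31:1023
  32:677  33:890  34:966  35:987  36:187
Giant step factor: 86^(-37) ≡ 149 (mod 1303).
Scan 277·149^i mod 1303 for i = 0, 1, …:
  i=0: 277   i=1: 880   i=2: 820   i=3: 1001
  i=4: 607   i=5: 536   i=6: 381   i=7: 740
  i=8: 808   i=9: 516     …   i=13: 30
  i=14: 561
Match at i=14, j=21: x = 14·37 + 21 = 539.

539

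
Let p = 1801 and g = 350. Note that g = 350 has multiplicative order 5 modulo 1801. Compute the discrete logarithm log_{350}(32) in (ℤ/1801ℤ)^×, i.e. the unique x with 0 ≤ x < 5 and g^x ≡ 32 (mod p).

Successive powers of 350 modulo 1801:
  350^0=1  350^1=350  350^2=32
So 350^2 ≡ 32 (mod 1801), giving x = 2.

2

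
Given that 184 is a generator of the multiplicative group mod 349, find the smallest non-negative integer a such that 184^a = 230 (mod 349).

25

Successive powers of 184 modulo 349:
  184^0=1  184^1=184  184^2=3  184^3=203  184^4=9  184^5=260
  184^6=27  184^7=82  184^8=81  184^9=246  184^10=243  184^11=40
  184^12=31  184^13=120  184^14=93  184^15=11  184^16=279  184^17=33
  184^18=139  184^19=99  184^20=68  184^21=297  184^22=204  184^23=193
  184^24=263  184^25=230
So 184^25 ≡ 230 (mod 349), giving a = 25.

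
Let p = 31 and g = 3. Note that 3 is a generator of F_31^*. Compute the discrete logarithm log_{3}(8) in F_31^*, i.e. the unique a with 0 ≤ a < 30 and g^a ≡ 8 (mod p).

12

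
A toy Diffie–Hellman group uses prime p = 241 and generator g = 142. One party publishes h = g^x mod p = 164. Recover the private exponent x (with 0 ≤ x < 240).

Baby-step giant-step with m = ceil(sqrt(240)) = 16.
Baby table (142^j mod 241 for j=0..15):
  0:1  1:142  2:161  3:208  4:134  5:230  6:125  7:157
  8:122  9:213  10:121  11:71  12:201  13:104  14:67  15:115
Giant step factor: 142^(-16) ≡ 54 (mod 241).
Scan 164·54^i mod 241 for i = 0, 1, …:
  i=0: 164   i=1: 180   i=2: 80   i=3: 223
  i=4: 233   i=5: 50   i=6: 49   i=7: 236
  i=8: 212   i=9: 121
Match at i=9, j=10: x = 9·16 + 10 = 154.

154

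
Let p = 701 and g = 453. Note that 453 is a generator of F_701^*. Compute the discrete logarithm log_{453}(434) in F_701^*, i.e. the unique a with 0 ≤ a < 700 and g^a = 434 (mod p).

Baby-step giant-step with m = ceil(sqrt(700)) = 27.
Baby table (453^j mod 701 for j=0..26):
  0:1  1:453  2:517  3:67  4:208  5:290  6:283  7:617
  8:503  9:34  10:681  11:53  12:175  13:62  14:46  15:509
  16:649  17:278  18:455  19:21  20:400  21:342  22:5  23:162
  24:482  25:335  26:339
Giant step factor: 453^(-27) ≡ 628 (mod 701).
Scan 434·628^i mod 701 for i = 0, 1, …:
  i=0: 434   i=1: 564   i=2: 187   i=3: 369
  i=4: 402   i=5: 96   i=6: 2   i=7: 555
  i=8: 143   i=9: 76     …   i=24: 265
  i=25: 283
Match at i=25, j=6: a = 25·27 + 6 = 681.

681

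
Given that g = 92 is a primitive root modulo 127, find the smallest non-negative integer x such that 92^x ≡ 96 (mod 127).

115

Baby-step giant-step with m = ceil(sqrt(126)) = 12.
Baby table (92^j mod 127 for j=0..11):
  0:1  1:92  2:82  3:51  4:120  5:118  6:61  7:24
  8:49  9:63  10:81  11:86
Giant step factor: 92^(-12) ≡ 117 (mod 127).
Scan 96·117^i mod 127 for i = 0, 1, …:
  i=0: 96   i=1: 56   i=2: 75   i=3: 12
  i=4: 7   i=5: 57   i=6: 65   i=7: 112
  i=8: 23   i=9: 24
Match at i=9, j=7: x = 9·12 + 7 = 115.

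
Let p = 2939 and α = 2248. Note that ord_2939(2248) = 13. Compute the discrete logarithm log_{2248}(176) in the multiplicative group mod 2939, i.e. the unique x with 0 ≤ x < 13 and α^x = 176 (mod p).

Successive powers of 2248 modulo 2939:
  2248^0=1  2248^1=2248  2248^2=1363  2248^3=1586  2248^4=321  2248^5=1553
  2248^6=2551  2248^7=659  2248^8=176
So 2248^8 ≡ 176 (mod 2939), giving x = 8.

8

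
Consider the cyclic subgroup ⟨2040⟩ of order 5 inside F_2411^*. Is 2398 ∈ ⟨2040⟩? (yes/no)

⟨2040⟩ has order 5; its elements mod 2411 are {1, 169, 214, 2040, 2398}.
2398 is in this set.

yes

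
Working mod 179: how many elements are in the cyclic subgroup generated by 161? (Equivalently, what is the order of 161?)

89

The order of 161 must divide p − 1 = 178 = 2 · 89.
Divisors: 1, 2, 89, 178.
Check each in increasing order: 161^1 ≡ 161;  161^2 ≡ 145;  161^89 ≡ 1.
Smallest exponent giving 1 is 89.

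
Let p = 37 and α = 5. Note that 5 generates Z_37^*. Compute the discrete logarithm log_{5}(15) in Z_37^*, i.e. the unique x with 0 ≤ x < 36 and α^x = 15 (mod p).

Successive powers of 5 modulo 37:
  5^0=1  5^1=5  5^2=25  5^3=14  5^4=33  5^5=17
  5^6=11  5^7=18  5^8=16  5^9=6  5^10=30  5^11=2
  5^12=10  5^13=13  5^14=28  5^15=29  5^16=34  5^17=22
  5^18=36  5^19=32  5^20=12  5^21=23  5^22=4  5^23=20
  5^24=26  5^25=19  5^26=21  5^27=31  5^28=7  5^29=35
  5^30=27  5^31=24  5^32=9  5^33=8  5^34=3  5^35=15
So 5^35 ≡ 15 (mod 37), giving x = 35.

35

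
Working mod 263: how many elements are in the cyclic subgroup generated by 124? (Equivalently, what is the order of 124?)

131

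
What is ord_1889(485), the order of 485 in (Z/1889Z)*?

1888

The order of 485 must divide p − 1 = 1888 = 2^5 · 59.
Divisors: 1, 2, 4, 8, 16, 32, 59, 118, 236, 472, 944, 1888.
Check each in increasing order: 485^1 ≡ 485;  485^2 ≡ 989;  485^4 ≡ 1508;  485^8 ≡ 1597;  485^16 ≡ 259;  485^32 ≡ 966;  485^59 ≡ 241;  485^118 ≡ 1411;  485^236 ≡ 1804;  485^472 ≡ 1558;  485^944 ≡ 1888;  485^1888 ≡ 1.
Smallest exponent giving 1 is 1888.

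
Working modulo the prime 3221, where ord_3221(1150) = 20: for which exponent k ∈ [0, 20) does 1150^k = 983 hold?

17

Successive powers of 1150 modulo 3221:
  1150^0=1  1150^1=1150  1150^2=1890  1150^3=2546  1150^4=11  1150^5=2987
  1150^6=1464  1150^7=2238  1150^8=121  1150^9=647  1150^10=3220  1150^11=2071
  1150^12=1331  1150^13=675  1150^14=3210  1150^15=234  1150^16=1757  1150^17=983
So 1150^17 ≡ 983 (mod 3221), giving k = 17.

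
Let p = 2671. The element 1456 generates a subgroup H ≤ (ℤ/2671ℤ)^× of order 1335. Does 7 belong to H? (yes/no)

7 ∈ ⟨1456⟩ iff 7^1335 ≡ 1 (mod 2671), since |⟨1456⟩| = 1335.
7^1335 mod 2671 = 2670.
Since 2670 ≠ 1, 7 does not lie in the subgroup.

no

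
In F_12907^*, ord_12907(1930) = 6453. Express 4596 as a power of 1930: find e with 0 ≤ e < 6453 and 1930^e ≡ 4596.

4990

Baby-step giant-step with m = ceil(sqrt(6453)) = 81.
Baby table (1930^j mod 12907 for j=0..80):
  0:1  1:1930  2:7684  3:12884  4:7238  5:3966  6:529  7:1317
  8:12038  9:740  10:8430  11:7080  12:8794  13:12622  14:4951  15:4250
  16:6555  17:2290  18:5506  19:4119  20:11865  21:2432  22:8519  23:11059
  24:8599  25:10575  26:3783  27:8735  28:2008  29:3340  30:5607  31:5444
  32:622  33:109  34:3858  35:11508  36:10400  37:1615  38:6363  39:6033
  40:1576  41:8535  42:3218  43:2473  44:10207  45:3428  46:7656  47:10472
  48:11505  49:4610  50:4377  51:6432  52:10133  53:2585  54:6948  55:12174
  56:5080  57:7987  58:3952  59:12230  60:9904  61:12360  62:2664  63:4534
  64:12581  65:3263  66:11881  67:7498  68:2393  69:10691  70:8244  71:9496
  72:12247  73:3993  74:1011  75:2273  76:11417  77:2561  78:12256  79:8456
  80:5632
Giant step factor: 1930^(-81) ≡ 7628 (mod 12907).
Scan 4596·7628^i mod 12907 for i = 0, 1, …:
  i=0: 4596   i=1: 2876   i=2: 9135   i=3: 9794
  i=4: 2916   i=5: 4487   i=6: 10379   i=7: 12381
  i=8: 1749   i=9: 8441     …   i=60: 11801
  i=61: 4610
Match at i=61, j=49: e = 61·81 + 49 = 4990.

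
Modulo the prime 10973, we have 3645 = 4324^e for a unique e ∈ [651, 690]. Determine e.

Compute 4324^651 mod 10973 = 2404, then multiply by 4324 repeatedly:
  4324^651=2404  4324^652=3465  4324^653=4515  4324^654=1893  4324^655=10447
  4324^656=7960  4324^657=7712  4324^658=10714  4324^659=10303  4324^660=10765
  4324^661=394  4324^662=2841  4324^663=5697  4324^664=10416  4324^665=5592
  4324^666=6289  4324^667=2542  4324^668=7635  4324^669=6956  4324^670=751
  4324^671=10289  4324^672=5094  4324^673=3645
Found 3645 at exponent 673.

673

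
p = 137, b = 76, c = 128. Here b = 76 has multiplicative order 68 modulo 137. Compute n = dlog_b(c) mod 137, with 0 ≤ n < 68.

67

Baby-step giant-step with m = ceil(sqrt(68)) = 9.
Baby table (76^j mod 137 for j=0..8):
  0:1  1:76  2:22  3:28  4:73  5:68  6:99  7:126
  8:123
Giant step factor: 76^(-9) ≡ 30 (mod 137).
Scan 128·30^i mod 137 for i = 0, 1, …:
  i=0: 128   i=1: 4   i=2: 120   i=3: 38
  i=4: 44   i=5: 87   i=6: 7   i=7: 73
Match at i=7, j=4: n = 7·9 + 4 = 67.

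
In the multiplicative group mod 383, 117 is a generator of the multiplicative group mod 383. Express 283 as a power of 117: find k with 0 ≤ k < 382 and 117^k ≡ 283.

75

Baby-step giant-step with m = ceil(sqrt(382)) = 20.
Baby table (117^j mod 383 for j=0..19):
  0:1  1:117  2:284  3:290  4:226  5:15  6:223  7:47
  8:137  9:326  10:225  11:281  12:322  13:140  14:294  15:311
  16:2  17:234  18:185  19:197
Giant step factor: 117^(-20) ≡ 272 (mod 383).
Scan 283·272^i mod 383 for i = 0, 1, …:
  i=0: 283   i=1: 376   i=2: 11   i=3: 311
Match at i=3, j=15: k = 3·20 + 15 = 75.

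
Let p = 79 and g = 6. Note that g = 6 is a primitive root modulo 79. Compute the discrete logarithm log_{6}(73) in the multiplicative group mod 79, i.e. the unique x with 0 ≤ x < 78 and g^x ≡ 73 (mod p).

Baby-step giant-step with m = ceil(sqrt(78)) = 9.
Baby table (6^j mod 79 for j=0..8):
  0:1  1:6  2:36  3:58  4:32  5:34  6:46  7:39
  8:76
Giant step factor: 6^(-9) ≡ 57 (mod 79).
Scan 73·57^i mod 79 for i = 0, 1, …:
  i=0: 73   i=1: 53   i=2: 19   i=3: 56
  i=4: 32
Match at i=4, j=4: x = 4·9 + 4 = 40.

40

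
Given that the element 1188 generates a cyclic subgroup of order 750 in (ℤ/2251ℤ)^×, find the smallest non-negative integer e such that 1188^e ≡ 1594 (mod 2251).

Baby-step giant-step with m = ceil(sqrt(750)) = 28.
Baby table (1188^j mod 2251 for j=0..27):
  0:1  1:1188  2:2218  3:1314  4:1089  5:1658  6:79  7:1561
  8:1895  9:260  10:493  11:424  12:1739  13:1765  14:1139  15:281
  16:680  17:1982  18:70  19:2124  20:2192  21:1940  22:1947  23:1259
  24:1028  25:1222  26:2092  27:192
Giant step factor: 1188^(-28) ≡ 1266 (mod 2251).
Scan 1594·1266^i mod 2251 for i = 0, 1, …:
  i=0: 1594   i=1: 1108   i=2: 355   i=3: 1481
  i=4: 2114   i=5: 2136   i=6: 725   i=7: 1693
  i=8: 386   i=9: 209   i=10: 1227   i=11: 192
Match at i=11, j=27: e = 11·28 + 27 = 335.

335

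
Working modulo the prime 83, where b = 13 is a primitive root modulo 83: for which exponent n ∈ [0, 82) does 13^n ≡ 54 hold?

55

Baby-step giant-step with m = ceil(sqrt(82)) = 10.
Baby table (13^j mod 83 for j=0..9):
  0:1  1:13  2:3  3:39  4:9  5:34  6:27  7:19
  8:81  9:57
Giant step factor: 13^(-10) ≡ 69 (mod 83).
Scan 54·69^i mod 83 for i = 0, 1, …:
  i=0: 54   i=1: 74   i=2: 43   i=3: 62
  i=4: 45   i=5: 34
Match at i=5, j=5: n = 5·10 + 5 = 55.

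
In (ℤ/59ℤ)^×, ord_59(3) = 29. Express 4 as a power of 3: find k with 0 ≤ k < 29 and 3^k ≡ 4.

Successive powers of 3 modulo 59:
  3^0=1  3^1=3  3^2=9  3^3=27  3^4=22  3^5=7
  3^6=21  3^7=4
So 3^7 ≡ 4 (mod 59), giving k = 7.

7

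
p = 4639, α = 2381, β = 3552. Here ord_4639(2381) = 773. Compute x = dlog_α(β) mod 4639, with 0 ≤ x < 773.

Baby-step giant-step with m = ceil(sqrt(773)) = 28.
Baby table (2381^j mod 4639 for j=0..27):
  0:1  1:2381  2:303  3:2398  4:3668  5:2910  6:2683  7:320
  8:1124  9:4180  10:1925  11:93  12:3400  13:345  14:342  15:2477
  16:1568  17:3652  18:1926  19:2474  20:3703  21:2743  22:4010  23:748
  24:4251  25:3972  26:3050  27:2015
Giant step factor: 2381^(-28) ≡ 2744 (mod 4639).
Scan 3552·2744^i mod 4639 for i = 0, 1, …:
  i=0: 3552   i=1: 149   i=2: 624   i=3: 465
  i=4: 235   i=5: 19   i=6: 1107   i=7: 3702
  i=8: 3517   i=9: 1528     …   i=18: 1326
  i=19: 1568
Match at i=19, j=16: x = 19·28 + 16 = 548.

548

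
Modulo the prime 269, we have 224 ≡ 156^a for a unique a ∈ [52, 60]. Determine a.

Compute 156^52 mod 269 = 224, then multiply by 156 repeatedly:
  156^52=224
Found 224 at exponent 52.

52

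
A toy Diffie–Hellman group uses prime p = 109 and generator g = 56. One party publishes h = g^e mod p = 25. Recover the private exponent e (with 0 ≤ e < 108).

56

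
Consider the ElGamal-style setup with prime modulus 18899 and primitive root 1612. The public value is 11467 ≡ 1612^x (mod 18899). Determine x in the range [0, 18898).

13376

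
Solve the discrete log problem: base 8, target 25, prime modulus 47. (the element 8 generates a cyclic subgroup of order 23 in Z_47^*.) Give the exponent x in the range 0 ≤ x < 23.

Successive powers of 8 modulo 47:
  8^0=1  8^1=8  8^2=17  8^3=42  8^4=7  8^5=9
  8^6=25
So 8^6 ≡ 25 (mod 47), giving x = 6.

6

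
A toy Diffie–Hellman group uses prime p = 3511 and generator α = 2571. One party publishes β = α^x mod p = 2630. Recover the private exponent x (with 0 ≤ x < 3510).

Baby-step giant-step with m = ceil(sqrt(3510)) = 60.
Baby table (2571^j mod 3511 for j=0..59):
  0:1  1:2571  2:2339  3:2737  4:783  5:1290  6:2206  7:1361
  8:2175  9:2413  10:3397  11:1830  12:190  13:461  14:2024  15:402
  16:1308  17:2841  18:1331  19:2287  20:2463  21:2040  22:2917  23:111
  24:990  25:3326  26:1861  27:2649  28:2750  29:2607  30:98  31:2677
  32:1007  33:1390  34:3003  35:24  36:2017  37:3471  38:2490  39:1237
  40:2872  41:279  42:1065  43:3046  44:1736  45:775  46:1788  47:1049
  48:531  49:2933  50:2626  51:3304  52:1475  53:345  54:2223  55:2936
  56:3317  57:3299  58:2664  59:2694
Giant step factor: 2571^(-60) ≡ 1353 (mod 3511).
Scan 2630·1353^i mod 3511 for i = 0, 1, …:
  i=0: 2630   i=1: 1747   i=2: 788   i=3: 2331
  i=4: 965   i=5: 3064   i=6: 2612   i=7: 1970
  i=8: 561   i=9: 657     …   i=16: 2281
  i=17: 24
Match at i=17, j=35: x = 17·60 + 35 = 1055.

1055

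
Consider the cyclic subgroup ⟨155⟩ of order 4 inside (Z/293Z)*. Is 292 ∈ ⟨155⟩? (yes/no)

yes

⟨155⟩ has order 4; its elements mod 293 are {1, 138, 155, 292}.
292 is in this set.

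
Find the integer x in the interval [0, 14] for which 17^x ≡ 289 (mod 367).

Compute 17^0 mod 367 = 1, then multiply by 17 repeatedly:
  17^0=1  17^1=17  17^2=289
Found 289 at exponent 2.

2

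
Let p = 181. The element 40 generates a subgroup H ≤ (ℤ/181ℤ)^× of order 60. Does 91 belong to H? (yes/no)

91 ∈ ⟨40⟩ iff 91^60 ≡ 1 (mod 181), since |⟨40⟩| = 60.
91^60 mod 181 = 132.
Since 132 ≠ 1, 91 does not lie in the subgroup.

no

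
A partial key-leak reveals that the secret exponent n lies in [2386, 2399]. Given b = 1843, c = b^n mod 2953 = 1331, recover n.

2388

Compute 1843^2386 mod 2953 = 2731, then multiply by 1843 repeatedly:
  1843^2386=2731  1843^2387=1321  1843^2388=1331
Found 1331 at exponent 2388.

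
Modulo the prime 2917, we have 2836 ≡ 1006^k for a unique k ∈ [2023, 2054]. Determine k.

2050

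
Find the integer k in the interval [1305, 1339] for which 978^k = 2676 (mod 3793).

1336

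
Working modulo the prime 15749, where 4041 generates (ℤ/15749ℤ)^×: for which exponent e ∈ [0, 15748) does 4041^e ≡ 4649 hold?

10954

Baby-step giant-step with m = ceil(sqrt(15748)) = 126.
Baby table (4041^j mod 15749 for j=0..125):
  0:1  1:4041  2:13717  3:9666  4:2786  5:13440  6:8488  7:14435
  8:13288  9:8467  10:8319  11:8713  12:10218  13:12809  14:9955  15:5209
  16:8905  17:14389  18:641  19:7445  20:4655  21:6549  22:6189  23:337
  24:7403  25:8172  26:13148  27:9691  28:9317  29:9887  30:13903  31:5340
  32:2810  33:181  34:6967  35:10184  36:1407  37:298  38:7294  39:8675
  40:14150  41:11280  42:4874  43:9584  44:2153  45:6825  46:3326  47:6469
  48:13638  49:5407  50:5824  51:5778  52:8880  53:7858  54:4194  55:2030
  56:13750  57:1278  58:14475  59:1689  60:5932  61:1234  62:9910  63:12352
  64:5851  65:4642  66:1263  67:1107  68:671  69:2683  70:6691  71:13047
  72:11024  73:9812  74:10059  75:250  76:2314  77:11717  78:6903  79:3544
  80:5463  81:11634  82:2229  83:14710  84:6384  85:882  86:4888  87:3162
  88:5203  89:408  90:10832  91:5641  92:6478  93:2760  94:2868  95:14073
  96:15103  97:3848  98:5505  99:8117  100:11379  101:11208  102:13153  103:14147
  104:14906  105:10970  106:12084  107:9544  108:13752  109:9360  110:10411  111:5272
  112:11504  113:12365  114:11137  115:9724  116:929  117:5827  118:2152  119:2784
  120:5358  121:12552  122:10852  123:7716  124:13085  125:7092
Giant step factor: 4041^(-126) ≡ 10622 (mod 15749).
Scan 4649·10622^i mod 15749 for i = 0, 1, …:
  i=0: 4649   i=1: 8563   i=2: 5711   i=3: 12843
  i=4: 508   i=5: 9818   i=6: 12667   i=7: 5167
  i=8: 14358   i=9: 13109     …   i=85: 10631
  i=86: 2152
Match at i=86, j=118: e = 86·126 + 118 = 10954.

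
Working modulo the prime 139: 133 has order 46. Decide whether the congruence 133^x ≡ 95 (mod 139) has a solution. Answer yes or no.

yes

95 ∈ ⟨133⟩ iff 95^46 ≡ 1 (mod 139), since |⟨133⟩| = 46.
95^46 mod 139 = 1.
Since 1 = 1, 95 lies in the subgroup.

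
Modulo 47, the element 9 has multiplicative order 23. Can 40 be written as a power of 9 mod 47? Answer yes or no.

⟨9⟩ has order 23; its elements mod 47 are {1, 2, 3, 4, 6, 7, 8, 9, 12, 14, 16, 17, 18, 21, 24, 25, 27, 28, 32, 34, 36, 37, 42}.
40 is not in this set.

no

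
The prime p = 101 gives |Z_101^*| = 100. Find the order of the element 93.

100

The order of 93 must divide p − 1 = 100 = 2^2 · 5^2.
Divisors: 1, 2, 4, 5, 10, 20, 25, 50, 100.
Check each in increasing order: 93^1 ≡ 93;  93^2 ≡ 64;  93^4 ≡ 56;  93^5 ≡ 57;  93^10 ≡ 17;  93^20 ≡ 87;  93^25 ≡ 10;  93^50 ≡ 100;  93^100 ≡ 1.
Smallest exponent giving 1 is 100.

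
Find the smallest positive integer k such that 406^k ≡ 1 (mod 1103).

The order of 406 must divide p − 1 = 1102 = 2 · 19 · 29.
Divisors: 1, 2, 19, 29, 38, 58, 551, 1102.
Check each in increasing order: 406^1 ≡ 406;  406^2 ≡ 489;  406^19 ≡ 517;  406^29 ≡ 1086;  406^38 ≡ 363;  406^58 ≡ 289;  406^551 ≡ 1102;  406^1102 ≡ 1.
Smallest exponent giving 1 is 1102.

1102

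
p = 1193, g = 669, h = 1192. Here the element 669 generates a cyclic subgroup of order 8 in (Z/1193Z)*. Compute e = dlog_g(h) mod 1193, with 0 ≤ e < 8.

4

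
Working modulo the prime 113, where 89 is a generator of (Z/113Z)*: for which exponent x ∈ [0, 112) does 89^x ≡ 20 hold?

Baby-step giant-step with m = ceil(sqrt(112)) = 11.
Baby table (89^j mod 113 for j=0..10):
  0:1  1:89  2:11  3:75  4:8  5:34  6:88  7:35
  8:64  9:46  10:26
Giant step factor: 89^(-11) ≡ 90 (mod 113).
Scan 20·90^i mod 113 for i = 0, 1, …:
  i=0: 20   i=1: 105   i=2: 71   i=3: 62
  i=4: 43   i=5: 28   i=6: 34
Match at i=6, j=5: x = 6·11 + 5 = 71.

71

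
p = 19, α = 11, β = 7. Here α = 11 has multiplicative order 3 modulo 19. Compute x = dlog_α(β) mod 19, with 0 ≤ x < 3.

Successive powers of 11 modulo 19:
  11^0=1  11^1=11  11^2=7
So 11^2 ≡ 7 (mod 19), giving x = 2.

2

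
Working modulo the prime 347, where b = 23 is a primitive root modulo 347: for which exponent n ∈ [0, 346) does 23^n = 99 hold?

128

Baby-step giant-step with m = ceil(sqrt(346)) = 19.
Baby table (23^j mod 347 for j=0..18):
  0:1  1:23  2:182  3:22  4:159  5:187  6:137  7:28
  8:297  9:238  10:269  11:288  12:31  13:19  14:90  15:335
  16:71  17:245  18:83
Giant step factor: 23^(-19) ≡ 2 (mod 347).
Scan 99·2^i mod 347 for i = 0, 1, …:
  i=0: 99   i=1: 198   i=2: 49   i=3: 98
  i=4: 196   i=5: 45   i=6: 90
Match at i=6, j=14: n = 6·19 + 14 = 128.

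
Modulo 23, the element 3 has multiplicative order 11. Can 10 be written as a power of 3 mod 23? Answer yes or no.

no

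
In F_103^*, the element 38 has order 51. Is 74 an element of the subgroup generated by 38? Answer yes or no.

74 ∈ ⟨38⟩ iff 74^51 ≡ 1 (mod 103), since |⟨38⟩| = 51.
74^51 mod 103 = 102.
Since 102 ≠ 1, 74 does not lie in the subgroup.

no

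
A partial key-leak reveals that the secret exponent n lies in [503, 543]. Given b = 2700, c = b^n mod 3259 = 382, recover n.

Compute 2700^503 mod 3259 = 802, then multiply by 2700 repeatedly:
  2700^503=802  2700^504=1424  2700^505=2439  2700^506=2120  2700^507=1196
  2700^508=2790  2700^509=1451  2700^510=382
Found 382 at exponent 510.

510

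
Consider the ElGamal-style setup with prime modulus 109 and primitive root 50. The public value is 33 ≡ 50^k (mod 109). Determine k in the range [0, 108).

Successive powers of 50 modulo 109:
  50^0=1  50^1=50  50^2=102  50^3=86  50^4=49  50^5=52
  50^6=93  50^7=72  50^8=3  50^9=41  50^10=88  50^11=40
  50^12=38  50^13=47  50^14=61  50^15=107  50^16=9  50^17=14
  50^18=46  50^19=11  50^20=5  50^21=32  50^22=74  50^23=103
  50^24=27  50^25=42  50^26=29  50^27=33
So 50^27 ≡ 33 (mod 109), giving k = 27.

27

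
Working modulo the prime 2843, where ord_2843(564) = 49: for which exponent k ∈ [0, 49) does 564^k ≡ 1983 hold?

19

Baby-step giant-step with m = ceil(sqrt(49)) = 7.
Baby table (564^j mod 2843 for j=0..6):
  0:1  1:564  2:2523  3:1472  4:52  5:898  6:418
Giant step factor: 564^(-7) ≡ 1939 (mod 2843).
Scan 1983·1939^i mod 2843 for i = 0, 1, …:
  i=0: 1983   i=1: 1301   i=2: 898
Match at i=2, j=5: k = 2·7 + 5 = 19.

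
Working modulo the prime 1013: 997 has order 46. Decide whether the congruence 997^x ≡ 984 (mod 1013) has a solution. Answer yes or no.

no

984 ∈ ⟨997⟩ iff 984^46 ≡ 1 (mod 1013), since |⟨997⟩| = 46.
984^46 mod 1013 = 461.
Since 461 ≠ 1, 984 does not lie in the subgroup.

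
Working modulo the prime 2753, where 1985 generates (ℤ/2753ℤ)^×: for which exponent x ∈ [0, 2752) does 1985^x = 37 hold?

1745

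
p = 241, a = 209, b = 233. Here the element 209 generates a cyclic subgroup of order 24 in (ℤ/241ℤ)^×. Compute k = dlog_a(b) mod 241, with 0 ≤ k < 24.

Successive powers of 209 modulo 241:
  209^0=1  209^1=209  209^2=60  209^3=8  209^4=226  209^5=239
  209^6=64  209^7=121  209^8=225  209^9=30  209^10=4  209^11=113
  209^12=240  209^13=32  209^14=181  209^15=233
So 209^15 ≡ 233 (mod 241), giving k = 15.

15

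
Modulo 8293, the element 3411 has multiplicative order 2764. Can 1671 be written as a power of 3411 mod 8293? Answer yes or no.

1671 ∈ ⟨3411⟩ iff 1671^2764 ≡ 1 (mod 8293), since |⟨3411⟩| = 2764.
1671^2764 mod 8293 = 6242.
Since 6242 ≠ 1, 1671 does not lie in the subgroup.

no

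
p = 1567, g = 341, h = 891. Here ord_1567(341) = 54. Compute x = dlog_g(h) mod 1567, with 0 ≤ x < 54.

Baby-step giant-step with m = ceil(sqrt(54)) = 8.
Baby table (341^j mod 1567 for j=0..7):
  0:1  1:341  2:323  3:453  4:907  5:588  6:1499  7:317
Giant step factor: 341^(-8) ≡ 904 (mod 1567).
Scan 891·904^i mod 1567 for i = 0, 1, …:
  i=0: 891   i=1: 26   i=2: 1566   i=3: 663
  i=4: 758   i=5: 453
Match at i=5, j=3: x = 5·8 + 3 = 43.

43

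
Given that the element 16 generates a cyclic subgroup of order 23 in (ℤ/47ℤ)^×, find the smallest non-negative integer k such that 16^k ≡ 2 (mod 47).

6

Successive powers of 16 modulo 47:
  16^0=1  16^1=16  16^2=21  16^3=7  16^4=18  16^5=6
  16^6=2
So 16^6 ≡ 2 (mod 47), giving k = 6.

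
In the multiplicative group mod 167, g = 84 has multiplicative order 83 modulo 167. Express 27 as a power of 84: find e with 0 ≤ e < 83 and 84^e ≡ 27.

22

Successive powers of 84 modulo 167:
  84^0=1  84^1=84  84^2=42  84^3=21  84^4=94  84^5=47
  84^6=107  84^7=137  84^8=152  84^9=76  84^10=38  84^11=19
  84^12=93  84^13=130  84^14=65  84^15=116  84^16=58  84^17=29
  84^18=98  84^19=49  84^20=108  84^21=54  84^22=27
So 84^22 ≡ 27 (mod 167), giving e = 22.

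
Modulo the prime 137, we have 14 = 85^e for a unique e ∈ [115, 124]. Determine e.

116

Compute 85^115 mod 137 = 5, then multiply by 85 repeatedly:
  85^115=5  85^116=14
Found 14 at exponent 116.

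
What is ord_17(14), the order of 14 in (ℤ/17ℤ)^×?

16

The order of 14 must divide p − 1 = 16 = 2^4.
Divisors: 1, 2, 4, 8, 16.
Check each in increasing order: 14^1 ≡ 14;  14^2 ≡ 9;  14^4 ≡ 13;  14^8 ≡ 16;  14^16 ≡ 1.
Smallest exponent giving 1 is 16.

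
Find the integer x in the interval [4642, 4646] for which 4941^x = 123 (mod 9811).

Compute 4941^4642 mod 9811 = 8750, then multiply by 4941 repeatedly:
  4941^4642=8750  4941^4643=6484  4941^4644=4529  4941^4645=8709  4941^4646=123
Found 123 at exponent 4646.

4646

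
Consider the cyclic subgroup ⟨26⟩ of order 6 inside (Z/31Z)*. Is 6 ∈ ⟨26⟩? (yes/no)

yes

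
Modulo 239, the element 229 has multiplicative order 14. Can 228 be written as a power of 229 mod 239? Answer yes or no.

no

⟨229⟩ has order 14; its elements mod 239 are {1, 10, 24, 38, 44, 98, 100, 139, 141, 195, 201, 215, 229, 238}.
228 is not in this set.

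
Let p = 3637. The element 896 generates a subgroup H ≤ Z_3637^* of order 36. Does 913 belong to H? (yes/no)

yes

913 ∈ ⟨896⟩ iff 913^36 ≡ 1 (mod 3637), since |⟨896⟩| = 36.
913^36 mod 3637 = 1.
Since 1 = 1, 913 lies in the subgroup.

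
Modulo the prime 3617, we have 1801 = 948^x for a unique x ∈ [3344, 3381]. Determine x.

Compute 948^3344 mod 3617 = 1646, then multiply by 948 repeatedly:
  948^3344=1646  948^3345=1481  948^3346=592  948^3347=581  948^3348=1004
  948^3349=521  948^3350=1996  948^3351=517  948^3352=1821  948^3353=999
  948^3354=3015  948^3355=790  948^3356=201  948^3357=2464  948^3358=2907
  948^3359=3299  948^3360=2364  948^3361=2149  948^3362=881  948^3363=3278
  948^3364=541  948^3365=2871  948^3366=1724  948^3367=3085  948^3368=2044
  948^3369=2617  948^3370=3271  948^3371=1139  948^3372=1906  948^3373=2005
  948^3374=1815  948^3375=2545  948^3376=121  948^3377=2581  948^3378=1696
  948^3379=1860  948^3380=1801
Found 1801 at exponent 3380.

3380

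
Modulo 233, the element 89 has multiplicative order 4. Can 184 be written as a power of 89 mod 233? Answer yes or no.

184 ∈ ⟨89⟩ iff 184^4 ≡ 1 (mod 233), since |⟨89⟩| = 4.
184^4 mod 233 = 148.
Since 148 ≠ 1, 184 does not lie in the subgroup.

no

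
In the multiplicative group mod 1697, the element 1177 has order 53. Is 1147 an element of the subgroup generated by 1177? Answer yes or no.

yes

1147 ∈ ⟨1177⟩ iff 1147^53 ≡ 1 (mod 1697), since |⟨1177⟩| = 53.
1147^53 mod 1697 = 1.
Since 1 = 1, 1147 lies in the subgroup.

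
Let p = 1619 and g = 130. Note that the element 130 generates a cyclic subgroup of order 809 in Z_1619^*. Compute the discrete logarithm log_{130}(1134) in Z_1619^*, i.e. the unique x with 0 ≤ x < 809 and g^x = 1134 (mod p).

Baby-step giant-step with m = ceil(sqrt(809)) = 29.
Baby table (130^j mod 1619 for j=0..28):
  0:1  1:130  2:710  3:17  4:591  5:737  6:289  7:333
  8:1196  9:56  10:804  11:904  12:952  13:716  14:797  15:1613
  16:839  17:597  18:1517  19:1311  20:435  21:1504  22:1240  23:919
  24:1283  25:33  26:1052  27:764  28:561
Giant step factor: 130^(-29) ≡ 993 (mod 1619).
Scan 1134·993^i mod 1619 for i = 0, 1, …:
  i=0: 1134   i=1: 857   i=2: 1026   i=3: 467
  i=4: 697   i=5: 808   i=6: 939   i=7: 1502
  i=8: 387   i=9: 588     …   i=20: 36
  i=21: 130
Match at i=21, j=1: x = 21·29 + 1 = 610.

610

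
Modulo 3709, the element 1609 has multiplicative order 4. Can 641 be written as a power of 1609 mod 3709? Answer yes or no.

no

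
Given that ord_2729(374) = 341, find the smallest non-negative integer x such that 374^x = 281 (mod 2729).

198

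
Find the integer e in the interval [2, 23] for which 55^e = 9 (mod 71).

8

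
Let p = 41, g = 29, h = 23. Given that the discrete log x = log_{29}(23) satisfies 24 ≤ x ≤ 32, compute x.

28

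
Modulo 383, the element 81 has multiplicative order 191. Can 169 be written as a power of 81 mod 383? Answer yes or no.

yes

169 ∈ ⟨81⟩ iff 169^191 ≡ 1 (mod 383), since |⟨81⟩| = 191.
169^191 mod 383 = 1.
Since 1 = 1, 169 lies in the subgroup.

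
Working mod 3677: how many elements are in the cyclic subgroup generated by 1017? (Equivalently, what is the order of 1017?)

1838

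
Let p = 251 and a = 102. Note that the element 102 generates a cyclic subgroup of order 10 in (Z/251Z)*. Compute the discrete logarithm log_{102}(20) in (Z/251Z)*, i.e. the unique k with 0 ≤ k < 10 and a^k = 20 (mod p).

Successive powers of 102 modulo 251:
  102^0=1  102^1=102  102^2=113  102^3=231  102^4=219  102^5=250
  102^6=149  102^7=138  102^8=20
So 102^8 ≡ 20 (mod 251), giving k = 8.

8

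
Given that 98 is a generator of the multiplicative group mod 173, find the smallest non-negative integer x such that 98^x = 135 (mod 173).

124

Baby-step giant-step with m = ceil(sqrt(172)) = 14.
Baby table (98^j mod 173 for j=0..13):
  0:1  1:98  2:89  3:72  4:136  5:7  6:167  7:104
  8:158  9:87  10:49  11:131  12:36  13:68
Giant step factor: 98^(-14) ≡ 25 (mod 173).
Scan 135·25^i mod 173 for i = 0, 1, …:
  i=0: 135   i=1: 88   i=2: 124   i=3: 159
  i=4: 169   i=5: 73   i=6: 95   i=7: 126
  i=8: 36
Match at i=8, j=12: x = 8·14 + 12 = 124.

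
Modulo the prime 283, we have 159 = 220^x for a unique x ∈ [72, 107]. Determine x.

106

Compute 220^72 mod 283 = 262, then multiply by 220 repeatedly:
  220^72=262  220^73=191  220^74=136  220^75=205  220^76=103
  220^77=20  220^78=155  220^79=140  220^80=236  220^81=131
  220^82=237  220^83=68  220^84=244  220^85=193  220^86=10
  220^87=219  220^88=70  220^89=118  220^90=207  220^91=260
  220^92=34  220^93=122  220^94=238  220^95=5  220^96=251
  220^97=35  220^98=59  220^99=245  220^100=130  220^101=17
  220^102=61  220^103=119  220^104=144  220^105=267  220^106=159
Found 159 at exponent 106.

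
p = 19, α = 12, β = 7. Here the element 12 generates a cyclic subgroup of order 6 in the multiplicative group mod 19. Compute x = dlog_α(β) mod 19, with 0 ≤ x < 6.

Successive powers of 12 modulo 19:
  12^0=1  12^1=12  12^2=11  12^3=18  12^4=7
So 12^4 ≡ 7 (mod 19), giving x = 4.

4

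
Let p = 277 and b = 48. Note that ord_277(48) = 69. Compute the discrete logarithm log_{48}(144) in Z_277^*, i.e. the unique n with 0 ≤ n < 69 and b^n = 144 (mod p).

8

Successive powers of 48 modulo 277:
  48^0=1  48^1=48  48^2=88  48^3=69  48^4=265  48^5=255
  48^6=52  48^7=3  48^8=144
So 48^8 ≡ 144 (mod 277), giving n = 8.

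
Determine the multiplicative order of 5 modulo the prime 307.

306

The order of 5 must divide p − 1 = 306 = 2 · 3^2 · 17.
Divisors: 1, 2, 3, 6, 9, 17, 18, 34, 51, 102, 153, 306.
Check each in increasing order: 5^1 ≡ 5;  5^2 ≡ 25;  5^3 ≡ 125;  5^6 ≡ 275;  5^9 ≡ 298;  5^17 ≡ 139;  5^18 ≡ 81;  5^34 ≡ 287;  5^51 ≡ 290;  5^102 ≡ 289;  5^153 ≡ 306;  5^306 ≡ 1.
Smallest exponent giving 1 is 306.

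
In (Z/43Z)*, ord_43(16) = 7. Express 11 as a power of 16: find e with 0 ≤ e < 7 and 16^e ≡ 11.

3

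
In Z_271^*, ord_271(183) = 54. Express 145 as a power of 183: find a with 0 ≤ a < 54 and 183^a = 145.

Baby-step giant-step with m = ceil(sqrt(54)) = 8.
Baby table (183^j mod 271 for j=0..7):
  0:1  1:183  2:156  3:93  4:217  5:145  6:248  7:127
Giant step factor: 183^(-8) ≡ 25 (mod 271).
Scan 145·25^i mod 271 for i = 0, 1, …:
  i=0: 145
Match at i=0, j=5: a = 0·8 + 5 = 5.

5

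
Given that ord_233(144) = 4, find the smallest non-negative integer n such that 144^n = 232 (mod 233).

2

Successive powers of 144 modulo 233:
  144^0=1  144^1=144  144^2=232
So 144^2 ≡ 232 (mod 233), giving n = 2.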